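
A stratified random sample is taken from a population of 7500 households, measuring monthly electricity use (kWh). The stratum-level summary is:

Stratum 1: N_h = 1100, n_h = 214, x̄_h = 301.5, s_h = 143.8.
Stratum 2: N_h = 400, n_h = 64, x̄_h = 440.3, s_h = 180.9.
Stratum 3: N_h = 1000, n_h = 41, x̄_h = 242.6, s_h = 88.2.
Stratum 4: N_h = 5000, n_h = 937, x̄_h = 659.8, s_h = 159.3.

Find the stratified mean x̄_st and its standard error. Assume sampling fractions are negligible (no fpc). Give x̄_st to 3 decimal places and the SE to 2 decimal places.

x̄_st = Σ W_h x̄_h = (1100·301.5 + 400·440.3 + 1000·242.6 + 5000·659.8)/7500 = 539.91600
V̂(x̄_st) = Σ W_h² s_h²/n_h, with W_h = N_h/N and N = 7500:
  stratum 1: (1100/7500)²·143.8²/214 = 2.07858
  stratum 2: (400/7500)²·180.9²/64 = 1.45444
  stratum 3: (1000/7500)²·88.2²/41 = 3.37311
  stratum 4: (5000/7500)²·159.3²/937 = 12.0368
V̂(x̄_st) = 18.9429
SE(x̄_st) = √18.9429 = 4.35234

x̄_st ≈ 539.916, SE ≈ 4.35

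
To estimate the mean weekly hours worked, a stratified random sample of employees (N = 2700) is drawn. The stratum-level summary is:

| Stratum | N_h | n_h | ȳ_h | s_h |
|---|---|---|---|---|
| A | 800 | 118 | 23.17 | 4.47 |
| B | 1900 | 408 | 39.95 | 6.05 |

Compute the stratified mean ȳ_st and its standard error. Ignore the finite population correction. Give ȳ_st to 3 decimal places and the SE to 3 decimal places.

ȳ_st ≈ 34.978, SE ≈ 0.243

ȳ_st = Σ W_h ȳ_h = (800·23.17 + 1900·39.95)/2700 = 34.97815
V̂(ȳ_st) = Σ W_h² s_h²/n_h, with W_h = N_h/N and N = 2700:
  stratum A: (800/2700)²·4.47²/118 = 0.0148657
  stratum B: (1900/2700)²·6.05²/408 = 0.0444253
V̂(ȳ_st) = 0.059291
SE(ȳ_st) = √0.059291 = 0.243497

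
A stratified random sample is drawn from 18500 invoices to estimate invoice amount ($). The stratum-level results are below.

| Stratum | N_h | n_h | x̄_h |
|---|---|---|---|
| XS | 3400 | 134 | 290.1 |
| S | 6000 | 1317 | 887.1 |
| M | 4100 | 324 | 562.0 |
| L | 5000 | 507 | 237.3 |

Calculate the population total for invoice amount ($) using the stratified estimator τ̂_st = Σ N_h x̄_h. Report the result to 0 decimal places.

τ̂_st ≈ 9799640

τ̂_st = Σ N_h x̄_h = 3400·290.1 + 6000·887.1 + 4100·562.0 + 5000·237.3 = 9799640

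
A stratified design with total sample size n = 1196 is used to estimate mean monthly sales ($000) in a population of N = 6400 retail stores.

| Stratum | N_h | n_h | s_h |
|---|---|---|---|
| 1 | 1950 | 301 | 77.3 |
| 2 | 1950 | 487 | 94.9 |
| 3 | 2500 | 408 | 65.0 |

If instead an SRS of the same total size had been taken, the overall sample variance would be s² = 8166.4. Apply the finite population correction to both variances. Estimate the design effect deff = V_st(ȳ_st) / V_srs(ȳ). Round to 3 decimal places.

V̂(ȳ_st) = Σ W_h² (1 − n_h/N_h) s_h²/n_h, with W_h = N_h/N and N = 6400:
  stratum 1: (1950/6400)²·(1 − 301/1950)·77.3²/301 = 1.55843
  stratum 2: (1950/6400)²·(1 − 487/1950)·94.9²/487 = 1.28802
  stratum 3: (2500/6400)²·(1 − 408/2500)·65.0²/408 = 1.32223
V_st = 4.16869
V_srs = (1 − 1196/6400)·8166.4/1196 = 5.55209
deff = V_st / V_srs = 4.16869/5.55209 = 0.7508

deff ≈ 0.751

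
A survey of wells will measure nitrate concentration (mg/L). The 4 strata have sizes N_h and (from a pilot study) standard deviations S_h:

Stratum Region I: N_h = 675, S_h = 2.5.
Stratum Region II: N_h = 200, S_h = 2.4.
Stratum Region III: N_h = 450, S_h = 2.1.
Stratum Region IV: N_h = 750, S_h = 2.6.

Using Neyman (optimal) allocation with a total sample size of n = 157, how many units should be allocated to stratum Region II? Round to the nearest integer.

Neyman allocation: n_h = n · N_h S_h / Σ N_i S_i, with n = 157.
  stratum Region I: N_h·S_h = 675·2.5 = 1687.50
  stratum Region II: N_h·S_h = 200·2.4 = 480.00
  stratum Region III: N_h·S_h = 450·2.1 = 945.00
  stratum Region IV: N_h·S_h = 750·2.6 = 1950.00
Σ N_h S_h = 5062.50
n for stratum Region II = 157·480.00/5062.50 = 14.886 → 15

15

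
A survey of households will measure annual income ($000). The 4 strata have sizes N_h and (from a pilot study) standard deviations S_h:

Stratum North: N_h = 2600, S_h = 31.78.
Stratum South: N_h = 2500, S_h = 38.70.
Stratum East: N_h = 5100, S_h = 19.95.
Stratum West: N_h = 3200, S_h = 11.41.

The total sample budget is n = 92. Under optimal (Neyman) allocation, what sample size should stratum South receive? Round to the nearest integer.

Neyman allocation: n_h = n · N_h S_h / Σ N_i S_i, with n = 92.
  stratum North: N_h·S_h = 2600·31.78 = 82628.00
  stratum South: N_h·S_h = 2500·38.70 = 96750.00
  stratum East: N_h·S_h = 5100·19.95 = 101745.00
  stratum West: N_h·S_h = 3200·11.41 = 36512.00
Σ N_h S_h = 317635.00
n for stratum South = 92·96750.00/317635.00 = 28.023 → 28

28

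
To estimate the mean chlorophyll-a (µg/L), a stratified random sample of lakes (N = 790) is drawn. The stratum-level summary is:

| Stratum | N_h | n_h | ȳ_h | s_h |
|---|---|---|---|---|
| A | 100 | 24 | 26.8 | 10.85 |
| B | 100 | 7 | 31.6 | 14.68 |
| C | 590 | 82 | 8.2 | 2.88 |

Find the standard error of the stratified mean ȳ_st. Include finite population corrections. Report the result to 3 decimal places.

V̂(ȳ_st) = Σ W_h² (1 − n_h/N_h) s_h²/n_h, with W_h = N_h/N and N = 790:
  stratum A: (100/790)²·(1 − 24/100)·10.85²/24 = 0.0597321
  stratum B: (100/790)²·(1 − 7/100)·14.68²/7 = 0.458757
  stratum C: (590/790)²·(1 − 82/590)·2.88²/82 = 0.0485772
V̂(ȳ_st) = 0.567066
SE(ȳ_st) = √0.567066 = 0.753038

SE(ȳ_st) ≈ 0.753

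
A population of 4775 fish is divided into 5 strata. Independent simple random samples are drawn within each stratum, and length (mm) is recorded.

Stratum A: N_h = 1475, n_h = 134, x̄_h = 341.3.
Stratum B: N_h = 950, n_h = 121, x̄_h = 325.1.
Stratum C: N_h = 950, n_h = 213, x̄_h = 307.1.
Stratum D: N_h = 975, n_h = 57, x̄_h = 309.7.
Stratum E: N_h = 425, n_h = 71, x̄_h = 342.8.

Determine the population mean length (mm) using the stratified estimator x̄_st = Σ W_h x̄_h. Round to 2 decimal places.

x̄_st ≈ 324.95

N = Σ N_h = 4775. Stratum weights W_h = N_h/N.
x̄_st = (1475·341.3 + 950·325.1 + 950·307.1 + 975·309.7 + 425·342.8) / 4775 = 324.9539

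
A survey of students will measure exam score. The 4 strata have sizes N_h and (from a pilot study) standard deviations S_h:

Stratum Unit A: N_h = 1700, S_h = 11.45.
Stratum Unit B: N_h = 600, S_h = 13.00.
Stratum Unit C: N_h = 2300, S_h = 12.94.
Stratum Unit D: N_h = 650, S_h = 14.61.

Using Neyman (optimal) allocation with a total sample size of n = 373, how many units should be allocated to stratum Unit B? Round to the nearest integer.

Neyman allocation: n_h = n · N_h S_h / Σ N_i S_i, with n = 373.
  stratum Unit A: N_h·S_h = 1700·11.45 = 19465.00
  stratum Unit B: N_h·S_h = 600·13.00 = 7800.00
  stratum Unit C: N_h·S_h = 2300·12.94 = 29762.00
  stratum Unit D: N_h·S_h = 650·14.61 = 9496.50
Σ N_h S_h = 66523.50
n for stratum Unit B = 373·7800.00/66523.50 = 43.735 → 44

44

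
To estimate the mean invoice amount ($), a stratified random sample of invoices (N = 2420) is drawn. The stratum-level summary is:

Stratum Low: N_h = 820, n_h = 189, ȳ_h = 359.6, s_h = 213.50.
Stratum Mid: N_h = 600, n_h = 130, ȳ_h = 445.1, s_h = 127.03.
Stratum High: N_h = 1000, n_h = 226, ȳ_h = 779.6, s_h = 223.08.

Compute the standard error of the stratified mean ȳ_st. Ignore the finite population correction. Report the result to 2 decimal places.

V̂(ȳ_st) = Σ W_h² s_h²/n_h, with W_h = N_h/N and N = 2420:
  stratum Low: (820/2420)²·213.50²/189 = 27.6905
  stratum Mid: (600/2420)²·127.03²/130 = 7.63029
  stratum High: (1000/2420)²·223.08²/226 = 37.5995
V̂(ȳ_st) = 72.9203
SE(ȳ_st) = √72.9203 = 8.53934

SE(ȳ_st) ≈ 8.54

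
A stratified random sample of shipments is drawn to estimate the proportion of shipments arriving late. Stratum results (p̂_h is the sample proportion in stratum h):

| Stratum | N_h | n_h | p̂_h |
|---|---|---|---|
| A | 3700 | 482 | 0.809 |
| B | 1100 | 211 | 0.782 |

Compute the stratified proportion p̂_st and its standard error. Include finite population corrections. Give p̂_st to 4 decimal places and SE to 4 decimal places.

N = 4800; stratum weights W_h = N_h/N.
p̂_st = Σ W_h p̂_h = (3700·0.809 + 1100·0.782)/4800 = 0.80281
V̂(p̂_st) = Σ W_h² (1 − n_h/N_h) p̂_h(1−p̂_h)/(n_h−1):
  stratum A: (3700/4800)²·(1 − 482/3700)·0.809·0.191/481 = 0.000166013
  stratum B: (1100/4800)²·(1 − 211/1100)·0.782·0.218/210 = 3.44553e-05
V̂(p̂_st) = 0.000200468; SE = √V̂ = 0.0141587

p̂_st ≈ 0.8028, SE ≈ 0.0142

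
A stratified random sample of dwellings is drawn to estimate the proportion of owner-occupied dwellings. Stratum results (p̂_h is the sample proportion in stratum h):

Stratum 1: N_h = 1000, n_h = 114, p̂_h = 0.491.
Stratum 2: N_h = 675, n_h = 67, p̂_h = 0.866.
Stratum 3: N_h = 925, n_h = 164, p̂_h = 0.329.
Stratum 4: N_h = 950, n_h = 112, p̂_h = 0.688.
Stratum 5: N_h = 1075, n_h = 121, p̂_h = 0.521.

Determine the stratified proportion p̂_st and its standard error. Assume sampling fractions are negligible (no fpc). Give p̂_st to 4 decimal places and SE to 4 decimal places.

p̂_st ≈ 0.5608, SE ≈ 0.0197

N = 4625; stratum weights W_h = N_h/N.
p̂_st = Σ W_h p̂_h = (1000·0.491 + 675·0.866 + 925·0.329 + 950·0.688 + 1075·0.521)/4625 = 0.56077
V̂(p̂_st) = Σ W_h² p̂_h(1−p̂_h)/(n_h−1):
  stratum 1: (1000/4625)²·0.491·0.509/113 = 0.000103394
  stratum 2: (675/4625)²·0.866·0.134/66 = 3.74509e-05
  stratum 3: (925/4625)²·0.329·0.671/163 = 5.4174e-05
  stratum 4: (950/4625)²·0.688·0.312/111 = 8.15913e-05
  stratum 5: (1075/4625)²·0.521·0.479/120 = 0.000112353
V̂(p̂_st) = 0.000388964; SE = √V̂ = 0.0197222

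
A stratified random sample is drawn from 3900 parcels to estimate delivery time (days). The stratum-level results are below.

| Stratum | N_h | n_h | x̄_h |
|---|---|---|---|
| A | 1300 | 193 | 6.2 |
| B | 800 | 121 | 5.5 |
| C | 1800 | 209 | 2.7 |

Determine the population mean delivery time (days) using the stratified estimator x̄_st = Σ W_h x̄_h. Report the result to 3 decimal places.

x̄_st ≈ 4.441

N = Σ N_h = 3900. Stratum weights W_h = N_h/N.
x̄_st = (1300·6.2 + 800·5.5 + 1800·2.7) / 3900 = 4.44103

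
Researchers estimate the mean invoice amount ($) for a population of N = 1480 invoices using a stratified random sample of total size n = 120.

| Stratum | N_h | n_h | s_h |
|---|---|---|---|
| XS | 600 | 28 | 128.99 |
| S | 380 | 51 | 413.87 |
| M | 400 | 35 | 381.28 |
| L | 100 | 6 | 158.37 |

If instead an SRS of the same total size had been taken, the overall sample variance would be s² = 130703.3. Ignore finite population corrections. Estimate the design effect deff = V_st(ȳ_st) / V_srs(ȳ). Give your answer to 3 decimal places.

V̂(ȳ_st) = Σ W_h² s_h²/n_h, with W_h = N_h/N and N = 1480:
  stratum XS: (600/1480)²·128.99²/28 = 97.6637
  stratum S: (380/1480)²·413.87²/51 = 221.412
  stratum M: (400/1480)²·381.28²/35 = 303.401
  stratum L: (100/1480)²·158.37²/6 = 19.0841
V_st = 641.561
V_srs = s²/n = 130703.3/120 = 1089.19
deff = V_st / V_srs = 641.561/1089.19 = 0.5890

deff ≈ 0.589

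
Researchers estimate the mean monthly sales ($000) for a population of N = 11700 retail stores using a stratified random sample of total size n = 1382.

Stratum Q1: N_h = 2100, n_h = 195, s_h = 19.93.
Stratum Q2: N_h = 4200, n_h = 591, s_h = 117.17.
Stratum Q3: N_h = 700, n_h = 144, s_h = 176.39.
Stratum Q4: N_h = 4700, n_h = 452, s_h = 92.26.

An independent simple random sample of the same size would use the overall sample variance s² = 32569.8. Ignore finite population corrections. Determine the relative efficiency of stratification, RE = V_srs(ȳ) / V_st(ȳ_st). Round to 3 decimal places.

V̂(ȳ_st) = Σ W_h² s_h²/n_h, with W_h = N_h/N and N = 11700:
  stratum Q1: (2100/11700)²·19.93²/195 = 0.0656216
  stratum Q2: (4200/11700)²·117.17²/591 = 2.99345
  stratum Q3: (700/11700)²·176.39²/144 = 0.77341
  stratum Q4: (4700/11700)²·92.26²/452 = 3.03887
V_st = 6.87136
V_srs = s²/n = 32569.8/1382 = 23.5671
Relative efficiency = V_srs / V_st = 23.5671/6.87136 = 3.4298

RE ≈ 3.430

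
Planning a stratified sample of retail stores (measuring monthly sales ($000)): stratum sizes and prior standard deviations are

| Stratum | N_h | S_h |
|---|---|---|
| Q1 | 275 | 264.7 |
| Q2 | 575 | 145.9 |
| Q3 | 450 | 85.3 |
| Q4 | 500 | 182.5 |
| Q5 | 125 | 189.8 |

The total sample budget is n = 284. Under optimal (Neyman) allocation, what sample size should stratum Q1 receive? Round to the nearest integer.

67

Neyman allocation: n_h = n · N_h S_h / Σ N_i S_i, with n = 284.
  stratum Q1: N_h·S_h = 275·264.7 = 72792.50
  stratum Q2: N_h·S_h = 575·145.9 = 83892.50
  stratum Q3: N_h·S_h = 450·85.3 = 38385.00
  stratum Q4: N_h·S_h = 500·182.5 = 91250.00
  stratum Q5: N_h·S_h = 125·189.8 = 23725.00
Σ N_h S_h = 310045.00
n for stratum Q1 = 284·72792.50/310045.00 = 66.678 → 67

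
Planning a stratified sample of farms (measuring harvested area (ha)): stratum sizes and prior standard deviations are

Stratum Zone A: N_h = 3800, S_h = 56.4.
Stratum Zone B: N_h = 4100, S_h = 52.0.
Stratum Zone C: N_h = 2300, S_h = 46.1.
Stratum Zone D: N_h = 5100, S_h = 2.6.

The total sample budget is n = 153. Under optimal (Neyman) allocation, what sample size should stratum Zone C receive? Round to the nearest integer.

30

Neyman allocation: n_h = n · N_h S_h / Σ N_i S_i, with n = 153.
  stratum Zone A: N_h·S_h = 3800·56.4 = 214320.00
  stratum Zone B: N_h·S_h = 4100·52.0 = 213200.00
  stratum Zone C: N_h·S_h = 2300·46.1 = 106030.00
  stratum Zone D: N_h·S_h = 5100·2.6 = 13260.00
Σ N_h S_h = 546810.00
n for stratum Zone C = 153·106030.00/546810.00 = 29.668 → 30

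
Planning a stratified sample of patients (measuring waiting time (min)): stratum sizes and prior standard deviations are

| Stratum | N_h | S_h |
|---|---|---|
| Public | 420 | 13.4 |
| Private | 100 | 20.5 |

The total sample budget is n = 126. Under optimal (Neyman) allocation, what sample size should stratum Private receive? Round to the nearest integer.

Neyman allocation: n_h = n · N_h S_h / Σ N_i S_i, with n = 126.
  stratum Public: N_h·S_h = 420·13.4 = 5628.00
  stratum Private: N_h·S_h = 100·20.5 = 2050.00
Σ N_h S_h = 7678.00
n for stratum Private = 126·2050.00/7678.00 = 33.642 → 34

34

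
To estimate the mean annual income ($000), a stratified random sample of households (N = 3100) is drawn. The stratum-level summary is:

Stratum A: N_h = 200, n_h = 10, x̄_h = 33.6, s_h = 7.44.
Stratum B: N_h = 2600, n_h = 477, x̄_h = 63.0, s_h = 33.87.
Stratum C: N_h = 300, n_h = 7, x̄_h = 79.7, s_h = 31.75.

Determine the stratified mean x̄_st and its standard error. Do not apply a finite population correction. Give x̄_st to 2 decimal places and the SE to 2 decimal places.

x̄_st = Σ W_h x̄_h = (200·33.6 + 2600·63.0 + 300·79.7)/3100 = 62.71935
V̂(x̄_st) = Σ W_h² s_h²/n_h, with W_h = N_h/N and N = 3100:
  stratum A: (200/3100)²·7.44²/10 = 0.02304
  stratum B: (2600/3100)²·33.87²/477 = 1.69175
  stratum C: (300/3100)²·31.75²/7 = 1.34868
V̂(x̄_st) = 3.06347
SE(x̄_st) = √3.06347 = 1.75028

x̄_st ≈ 62.72, SE ≈ 1.75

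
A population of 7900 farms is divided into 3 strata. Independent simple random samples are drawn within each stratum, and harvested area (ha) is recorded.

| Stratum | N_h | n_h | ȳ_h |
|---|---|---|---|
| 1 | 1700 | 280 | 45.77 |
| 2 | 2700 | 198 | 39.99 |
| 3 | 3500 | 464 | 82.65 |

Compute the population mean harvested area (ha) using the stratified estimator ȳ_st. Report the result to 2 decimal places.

ȳ_st ≈ 60.13

N = Σ N_h = 7900. Stratum weights W_h = N_h/N.
ȳ_st = (1700·45.77 + 2700·39.99 + 3500·82.65) / 7900 = 60.1338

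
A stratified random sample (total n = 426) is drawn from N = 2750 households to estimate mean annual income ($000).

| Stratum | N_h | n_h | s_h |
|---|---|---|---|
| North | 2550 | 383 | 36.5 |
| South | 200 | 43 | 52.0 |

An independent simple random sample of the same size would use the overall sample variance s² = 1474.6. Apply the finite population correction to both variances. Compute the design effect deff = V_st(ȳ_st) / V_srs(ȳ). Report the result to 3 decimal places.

V̂(ȳ_st) = Σ W_h² (1 − n_h/N_h) s_h²/n_h, with W_h = N_h/N and N = 2750:
  stratum North: (2550/2750)²·(1 − 383/2550)·36.5²/383 = 2.54168
  stratum South: (200/2750)²·(1 − 43/200)·52.0²/43 = 0.261097
V_st = 2.80278
V_srs = (1 − 426/2750)·1474.6/426 = 2.92528
deff = V_st / V_srs = 2.80278/2.92528 = 0.9581

deff ≈ 0.958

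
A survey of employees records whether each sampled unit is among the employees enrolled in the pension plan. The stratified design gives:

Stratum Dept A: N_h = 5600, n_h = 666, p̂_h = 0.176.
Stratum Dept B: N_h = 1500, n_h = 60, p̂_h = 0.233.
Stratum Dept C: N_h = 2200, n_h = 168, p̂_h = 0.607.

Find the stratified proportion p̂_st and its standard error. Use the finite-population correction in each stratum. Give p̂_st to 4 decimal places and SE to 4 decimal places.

p̂_st ≈ 0.2872, SE ≈ 0.0148

N = 9300; stratum weights W_h = N_h/N.
p̂_st = Σ W_h p̂_h = (5600·0.176 + 1500·0.233 + 2200·0.607)/9300 = 0.28715
V̂(p̂_st) = Σ W_h² (1 − n_h/N_h) p̂_h(1−p̂_h)/(n_h−1):
  stratum Dept A: (5600/9300)²·(1 − 666/5600)·0.176·0.824/665 = 6.9669e-05
  stratum Dept B: (1500/9300)²·(1 − 60/1500)·0.233·0.767/59 = 7.56462e-05
  stratum Dept C: (2200/9300)²·(1 − 168/2200)·0.607·0.393/167 = 7.38321e-05
V̂(p̂_st) = 0.000219147; SE = √V̂ = 0.0148036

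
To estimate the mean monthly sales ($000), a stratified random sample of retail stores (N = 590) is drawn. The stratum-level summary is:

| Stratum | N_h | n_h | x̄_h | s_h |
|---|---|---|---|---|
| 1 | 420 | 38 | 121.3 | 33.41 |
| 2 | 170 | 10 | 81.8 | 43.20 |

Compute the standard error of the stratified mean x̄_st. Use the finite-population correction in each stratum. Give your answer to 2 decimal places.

V̂(x̄_st) = Σ W_h² (1 − n_h/N_h) s_h²/n_h, with W_h = N_h/N and N = 590:
  stratum 1: (420/590)²·(1 − 38/420)·33.41²/38 = 13.5387
  stratum 2: (170/590)²·(1 − 10/170)·43.20²/10 = 14.5825
V̂(x̄_st) = 28.1212
SE(x̄_st) = √28.1212 = 5.30295

SE(x̄_st) ≈ 5.30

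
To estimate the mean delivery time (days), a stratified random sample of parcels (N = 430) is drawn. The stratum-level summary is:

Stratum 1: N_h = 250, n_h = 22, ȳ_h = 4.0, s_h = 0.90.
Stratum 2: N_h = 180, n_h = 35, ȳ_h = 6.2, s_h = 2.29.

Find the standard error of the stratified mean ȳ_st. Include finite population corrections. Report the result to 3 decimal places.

V̂(ȳ_st) = Σ W_h² (1 − n_h/N_h) s_h²/n_h, with W_h = N_h/N and N = 430:
  stratum 1: (250/430)²·(1 − 22/250)·0.90²/22 = 0.0113501
  stratum 2: (180/430)²·(1 − 35/180)·2.29²/35 = 0.0211498
V̂(ȳ_st) = 0.0324999
SE(ȳ_st) = √0.0324999 = 0.180277

SE(ȳ_st) ≈ 0.180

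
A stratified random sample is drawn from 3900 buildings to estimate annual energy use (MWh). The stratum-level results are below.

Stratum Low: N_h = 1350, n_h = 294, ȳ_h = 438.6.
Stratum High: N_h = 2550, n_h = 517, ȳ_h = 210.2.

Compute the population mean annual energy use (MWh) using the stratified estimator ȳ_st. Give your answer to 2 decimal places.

N = Σ N_h = 3900. Stratum weights W_h = N_h/N.
ȳ_st = (1350·438.6 + 2550·210.2) / 3900 = 289.2615

ȳ_st ≈ 289.26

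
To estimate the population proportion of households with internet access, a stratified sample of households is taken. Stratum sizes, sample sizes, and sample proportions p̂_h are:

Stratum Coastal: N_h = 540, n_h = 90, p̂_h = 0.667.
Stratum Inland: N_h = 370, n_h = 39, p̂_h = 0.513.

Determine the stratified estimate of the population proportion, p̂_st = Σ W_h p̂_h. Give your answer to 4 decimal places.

N = 910; stratum weights W_h = N_h/N.
p̂_st = Σ W_h p̂_h = (540·0.667 + 370·0.513)/910 = 0.60438

p̂_st ≈ 0.6044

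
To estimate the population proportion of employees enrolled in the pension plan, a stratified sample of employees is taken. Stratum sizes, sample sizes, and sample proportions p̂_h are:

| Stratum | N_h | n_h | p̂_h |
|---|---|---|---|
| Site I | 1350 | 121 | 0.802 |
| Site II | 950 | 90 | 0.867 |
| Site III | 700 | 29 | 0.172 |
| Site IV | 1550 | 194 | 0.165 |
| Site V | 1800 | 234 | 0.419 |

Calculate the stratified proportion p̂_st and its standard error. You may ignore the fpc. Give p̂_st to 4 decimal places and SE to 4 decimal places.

N = 6350; stratum weights W_h = N_h/N.
p̂_st = Σ W_h p̂_h = (1350·0.802 + 950·0.867 + 700·0.172 + 1550·0.165 + 1800·0.419)/6350 = 0.47822
V̂(p̂_st) = Σ W_h² p̂_h(1−p̂_h)/(n_h−1):
  stratum Site I: (1350/6350)²·0.802·0.198/120 = 5.98106e-05
  stratum Site II: (950/6350)²·0.867·0.133/89 = 2.89988e-05
  stratum Site III: (700/6350)²·0.172·0.828/28 = 6.18087e-05
  stratum Site IV: (1550/6350)²·0.165·0.835/193 = 4.25333e-05
  stratum Site V: (1800/6350)²·0.419·0.581/233 = 8.39521e-05
V̂(p̂_st) = 0.000277104; SE = √V̂ = 0.0166464

p̂_st ≈ 0.4782, SE ≈ 0.0166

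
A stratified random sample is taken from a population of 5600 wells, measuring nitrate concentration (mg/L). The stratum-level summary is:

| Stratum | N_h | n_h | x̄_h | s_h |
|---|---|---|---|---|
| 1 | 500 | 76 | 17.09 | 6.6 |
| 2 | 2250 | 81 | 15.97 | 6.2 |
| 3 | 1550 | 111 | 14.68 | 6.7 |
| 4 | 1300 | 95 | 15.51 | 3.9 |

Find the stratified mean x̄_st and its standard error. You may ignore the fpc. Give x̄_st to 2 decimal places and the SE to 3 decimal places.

x̄_st = Σ W_h x̄_h = (500·17.09 + 2250·15.97 + 1550·14.68 + 1300·15.51)/5600 = 15.60616
V̂(x̄_st) = Σ W_h² s_h²/n_h, with W_h = N_h/N and N = 5600:
  stratum 1: (500/5600)²·6.6²/76 = 0.00456918
  stratum 2: (2250/5600)²·6.2²/81 = 0.0766103
  stratum 3: (1550/5600)²·6.7²/111 = 0.0309823
  stratum 4: (1300/5600)²·3.9²/95 = 0.00862812
V̂(x̄_st) = 0.12079
SE(x̄_st) = √0.12079 = 0.347548

x̄_st ≈ 15.61, SE ≈ 0.348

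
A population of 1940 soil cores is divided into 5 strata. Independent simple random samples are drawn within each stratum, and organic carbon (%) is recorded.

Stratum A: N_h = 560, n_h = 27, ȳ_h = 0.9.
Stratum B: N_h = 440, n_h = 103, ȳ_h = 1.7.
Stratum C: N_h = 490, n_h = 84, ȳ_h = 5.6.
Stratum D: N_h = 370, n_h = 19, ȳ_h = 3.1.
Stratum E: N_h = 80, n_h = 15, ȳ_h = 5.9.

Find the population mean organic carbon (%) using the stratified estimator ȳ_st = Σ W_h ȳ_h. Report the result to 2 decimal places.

N = Σ N_h = 1940. Stratum weights W_h = N_h/N.
ȳ_st = (560·0.9 + 440·1.7 + 490·5.6 + 370·3.1 + 80·5.9) / 1940 = 2.8943

ȳ_st ≈ 2.89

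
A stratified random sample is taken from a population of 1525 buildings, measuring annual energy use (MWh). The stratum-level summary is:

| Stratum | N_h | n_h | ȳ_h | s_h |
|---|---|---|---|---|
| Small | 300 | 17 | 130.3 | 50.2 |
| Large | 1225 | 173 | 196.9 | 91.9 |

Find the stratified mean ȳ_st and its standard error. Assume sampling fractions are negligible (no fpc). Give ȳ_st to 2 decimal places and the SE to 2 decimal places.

ȳ_st ≈ 183.80, SE ≈ 6.10

ȳ_st = Σ W_h ȳ_h = (300·130.3 + 1225·196.9)/1525 = 183.79836
V̂(ȳ_st) = Σ W_h² s_h²/n_h, with W_h = N_h/N and N = 1525:
  stratum Small: (300/1525)²·50.2²/17 = 5.73669
  stratum Large: (1225/1525)²·91.9²/173 = 31.5005
V̂(ȳ_st) = 37.2372
SE(ȳ_st) = √37.2372 = 6.10223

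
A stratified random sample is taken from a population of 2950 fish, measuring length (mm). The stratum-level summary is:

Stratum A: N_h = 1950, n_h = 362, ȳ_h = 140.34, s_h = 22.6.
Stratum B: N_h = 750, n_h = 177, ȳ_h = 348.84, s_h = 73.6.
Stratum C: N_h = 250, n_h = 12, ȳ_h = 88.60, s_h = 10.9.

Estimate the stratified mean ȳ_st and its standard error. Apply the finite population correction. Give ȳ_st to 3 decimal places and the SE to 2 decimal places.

ȳ_st = Σ W_h ȳ_h = (1950·140.34 + 750·348.84 + 250·88.60)/2950 = 188.96373
V̂(ȳ_st) = Σ W_h² (1 − n_h/N_h) s_h²/n_h, with W_h = N_h/N and N = 2950:
  stratum A: (1950/2950)²·(1 − 362/1950)·22.6²/362 = 0.502053
  stratum B: (750/2950)²·(1 − 177/750)·73.6²/177 = 1.51131
  stratum C: (250/2950)²·(1 − 12/250)·10.9²/12 = 0.0676931
V̂(ȳ_st) = 2.08106
SE(ȳ_st) = √2.08106 = 1.44259

ȳ_st ≈ 188.964, SE ≈ 1.44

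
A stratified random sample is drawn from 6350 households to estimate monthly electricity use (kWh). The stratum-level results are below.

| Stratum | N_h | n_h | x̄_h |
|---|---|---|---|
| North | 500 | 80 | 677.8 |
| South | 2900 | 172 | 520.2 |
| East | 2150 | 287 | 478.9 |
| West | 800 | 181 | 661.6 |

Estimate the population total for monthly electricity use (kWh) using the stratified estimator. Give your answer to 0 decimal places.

τ̂_st = Σ N_h x̄_h = 500·677.8 + 2900·520.2 + 2150·478.9 + 800·661.6 = 3406395

τ̂_st ≈ 3406395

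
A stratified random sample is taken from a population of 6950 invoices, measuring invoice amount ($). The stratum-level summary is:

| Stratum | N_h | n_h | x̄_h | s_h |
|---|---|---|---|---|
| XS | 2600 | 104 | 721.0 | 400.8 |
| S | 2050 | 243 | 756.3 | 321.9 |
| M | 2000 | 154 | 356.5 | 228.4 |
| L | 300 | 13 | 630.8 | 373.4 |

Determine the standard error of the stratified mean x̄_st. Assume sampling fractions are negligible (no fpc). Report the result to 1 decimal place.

V̂(x̄_st) = Σ W_h² s_h²/n_h, with W_h = N_h/N and N = 6950:
  stratum XS: (2600/6950)²·400.8²/104 = 216.172
  stratum S: (2050/6950)²·321.9²/243 = 37.1
  stratum M: (2000/6950)²·228.4²/154 = 28.0519
  stratum L: (300/6950)²·373.4²/13 = 19.9838
V̂(x̄_st) = 301.308
SE(x̄_st) = √301.308 = 17.3582

SE(x̄_st) ≈ 17.4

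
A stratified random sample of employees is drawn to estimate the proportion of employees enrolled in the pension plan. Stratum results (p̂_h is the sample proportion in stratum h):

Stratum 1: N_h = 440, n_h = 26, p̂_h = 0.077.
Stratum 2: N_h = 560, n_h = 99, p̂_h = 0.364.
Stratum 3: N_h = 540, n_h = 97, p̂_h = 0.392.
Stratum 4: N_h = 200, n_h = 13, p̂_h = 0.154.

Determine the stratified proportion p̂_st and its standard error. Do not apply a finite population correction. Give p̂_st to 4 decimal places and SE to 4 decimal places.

N = 1740; stratum weights W_h = N_h/N.
p̂_st = Σ W_h p̂_h = (440·0.077 + 560·0.364 + 540·0.392 + 200·0.154)/1740 = 0.27598
V̂(p̂_st) = Σ W_h² p̂_h(1−p̂_h)/(n_h−1):
  stratum 1: (440/1740)²·0.077·0.923/25 = 0.000181786
  stratum 2: (560/1740)²·0.364·0.636/98 = 0.000244686
  stratum 3: (540/1740)²·0.392·0.608/96 = 0.000239115
  stratum 4: (200/1740)²·0.154·0.846/12 = 0.00014344
V̂(p̂_st) = 0.000809028; SE = √V̂ = 0.0284434

p̂_st ≈ 0.2760, SE ≈ 0.0284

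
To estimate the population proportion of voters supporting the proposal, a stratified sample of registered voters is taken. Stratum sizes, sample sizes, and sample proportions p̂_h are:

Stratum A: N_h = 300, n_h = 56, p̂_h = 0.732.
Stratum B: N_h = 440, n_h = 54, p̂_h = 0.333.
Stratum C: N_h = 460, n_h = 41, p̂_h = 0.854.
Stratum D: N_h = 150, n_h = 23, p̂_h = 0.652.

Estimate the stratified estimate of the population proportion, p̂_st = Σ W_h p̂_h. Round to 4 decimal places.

N = 1350; stratum weights W_h = N_h/N.
p̂_st = Σ W_h p̂_h = (300·0.732 + 440·0.333 + 460·0.854 + 150·0.652)/1350 = 0.63464

p̂_st ≈ 0.6346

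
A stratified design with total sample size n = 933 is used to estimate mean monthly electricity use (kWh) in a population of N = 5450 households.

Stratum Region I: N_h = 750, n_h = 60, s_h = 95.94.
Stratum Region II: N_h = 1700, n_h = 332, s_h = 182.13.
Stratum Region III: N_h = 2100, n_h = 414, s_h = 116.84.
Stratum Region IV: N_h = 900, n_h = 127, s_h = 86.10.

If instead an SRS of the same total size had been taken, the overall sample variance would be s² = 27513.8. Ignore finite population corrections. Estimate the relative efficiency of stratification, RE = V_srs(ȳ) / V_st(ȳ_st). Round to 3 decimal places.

V̂(ȳ_st) = Σ W_h² s_h²/n_h, with W_h = N_h/N and N = 5450:
  stratum Region I: (750/5450)²·95.94²/60 = 2.90521
  stratum Region II: (1700/5450)²·182.13²/332 = 9.72142
  stratum Region III: (2100/5450)²·116.84²/414 = 4.89585
  stratum Region IV: (900/5450)²·86.10²/127 = 1.59182
V_st = 19.1143
V_srs = s²/n = 27513.8/933 = 29.4896
Relative efficiency = V_srs / V_st = 29.4896/19.1143 = 1.5428

RE ≈ 1.543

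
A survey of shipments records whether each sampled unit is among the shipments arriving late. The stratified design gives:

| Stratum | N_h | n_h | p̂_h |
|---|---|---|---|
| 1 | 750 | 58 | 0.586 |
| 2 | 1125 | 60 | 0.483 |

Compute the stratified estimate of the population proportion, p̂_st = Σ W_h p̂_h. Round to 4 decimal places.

N = 1875; stratum weights W_h = N_h/N.
p̂_st = Σ W_h p̂_h = (750·0.586 + 1125·0.483)/1875 = 0.52420

p̂_st ≈ 0.5242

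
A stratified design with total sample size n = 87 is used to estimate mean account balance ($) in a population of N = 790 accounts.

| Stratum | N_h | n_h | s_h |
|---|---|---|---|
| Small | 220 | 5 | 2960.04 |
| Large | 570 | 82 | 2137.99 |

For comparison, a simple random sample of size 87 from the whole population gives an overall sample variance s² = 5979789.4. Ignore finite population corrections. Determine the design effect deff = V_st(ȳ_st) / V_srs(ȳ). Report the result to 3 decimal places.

V̂(ȳ_st) = Σ W_h² s_h²/n_h, with W_h = N_h/N and N = 790:
  stratum Small: (220/790)²·2960.04²/5 = 135899
  stratum Large: (570/790)²·2137.99²/82 = 29019.7
V_st = 164919
V_srs = s²/n = 5979789.4/87 = 68733.2
deff = V_st / V_srs = 164919/68733.2 = 2.3994

deff ≈ 2.399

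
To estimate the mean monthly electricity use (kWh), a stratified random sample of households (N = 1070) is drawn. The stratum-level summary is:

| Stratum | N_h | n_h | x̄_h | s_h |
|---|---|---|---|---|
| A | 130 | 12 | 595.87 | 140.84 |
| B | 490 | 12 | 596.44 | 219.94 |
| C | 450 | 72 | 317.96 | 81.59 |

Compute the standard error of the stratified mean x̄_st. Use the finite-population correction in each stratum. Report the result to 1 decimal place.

SE(x̄_st) ≈ 29.3

V̂(x̄_st) = Σ W_h² (1 − n_h/N_h) s_h²/n_h, with W_h = N_h/N and N = 1070:
  stratum A: (130/1070)²·(1 − 12/130)·140.84²/12 = 22.1477
  stratum B: (490/1070)²·(1 − 12/490)·219.94²/12 = 824.676
  stratum C: (450/1070)²·(1 − 72/450)·81.59²/72 = 13.7366
V̂(x̄_st) = 860.561
SE(x̄_st) = √860.561 = 29.3353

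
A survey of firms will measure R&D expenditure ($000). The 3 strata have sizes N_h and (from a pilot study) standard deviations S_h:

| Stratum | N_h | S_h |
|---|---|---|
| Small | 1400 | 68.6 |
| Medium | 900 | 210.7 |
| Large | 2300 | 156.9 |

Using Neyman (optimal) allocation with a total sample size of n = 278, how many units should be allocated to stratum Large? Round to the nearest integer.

Neyman allocation: n_h = n · N_h S_h / Σ N_i S_i, with n = 278.
  stratum Small: N_h·S_h = 1400·68.6 = 96040.00
  stratum Medium: N_h·S_h = 900·210.7 = 189630.00
  stratum Large: N_h·S_h = 2300·156.9 = 360870.00
Σ N_h S_h = 646540.00
n for stratum Large = 278·360870.00/646540.00 = 155.167 → 155

155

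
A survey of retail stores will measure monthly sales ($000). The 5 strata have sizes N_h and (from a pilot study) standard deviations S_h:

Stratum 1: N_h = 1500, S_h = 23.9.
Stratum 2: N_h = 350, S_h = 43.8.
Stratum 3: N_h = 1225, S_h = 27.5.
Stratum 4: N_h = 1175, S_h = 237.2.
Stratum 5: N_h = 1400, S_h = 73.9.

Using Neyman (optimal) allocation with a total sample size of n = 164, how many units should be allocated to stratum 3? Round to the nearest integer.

Neyman allocation: n_h = n · N_h S_h / Σ N_i S_i, with n = 164.
  stratum 1: N_h·S_h = 1500·23.9 = 35850.00
  stratum 2: N_h·S_h = 350·43.8 = 15330.00
  stratum 3: N_h·S_h = 1225·27.5 = 33687.50
  stratum 4: N_h·S_h = 1175·237.2 = 278710.00
  stratum 5: N_h·S_h = 1400·73.9 = 103460.00
Σ N_h S_h = 467037.50
n for stratum 3 = 164·33687.50/467037.50 = 11.829 → 12

12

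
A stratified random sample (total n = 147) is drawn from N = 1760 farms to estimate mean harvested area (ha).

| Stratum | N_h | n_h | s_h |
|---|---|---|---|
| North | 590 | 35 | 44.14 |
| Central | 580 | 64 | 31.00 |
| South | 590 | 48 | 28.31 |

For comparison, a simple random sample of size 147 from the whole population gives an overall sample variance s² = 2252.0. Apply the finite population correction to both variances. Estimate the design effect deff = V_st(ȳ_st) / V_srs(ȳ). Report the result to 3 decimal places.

V̂(ȳ_st) = Σ W_h² (1 − n_h/N_h) s_h²/n_h, with W_h = N_h/N and N = 1760:
  stratum North: (590/1760)²·(1 − 35/590)·44.14²/35 = 5.88459
  stratum Central: (580/1760)²·(1 − 64/580)·31.00²/64 = 1.45076
  stratum South: (590/1760)²·(1 − 48/590)·28.31²/48 = 1.72371
V_st = 9.05906
V_srs = (1 − 147/1760)·2252.0/147 = 14.0402
deff = V_st / V_srs = 9.05906/14.0402 = 0.6452

deff ≈ 0.645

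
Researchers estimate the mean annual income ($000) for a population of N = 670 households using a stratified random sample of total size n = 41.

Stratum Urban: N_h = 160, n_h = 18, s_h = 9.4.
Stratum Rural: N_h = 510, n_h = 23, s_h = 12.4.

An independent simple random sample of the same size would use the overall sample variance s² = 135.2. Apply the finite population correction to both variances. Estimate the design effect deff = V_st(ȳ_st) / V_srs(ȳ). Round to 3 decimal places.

V̂(ȳ_st) = Σ W_h² (1 − n_h/N_h) s_h²/n_h, with W_h = N_h/N and N = 670:
  stratum Urban: (160/670)²·(1 − 18/160)·9.4²/18 = 0.248452
  stratum Rural: (510/670)²·(1 − 23/510)·12.4²/23 = 3.69884
V_st = 3.94729
V_srs = (1 − 41/670)·135.2/41 = 3.09577
deff = V_st / V_srs = 3.94729/3.09577 = 1.2751

deff ≈ 1.275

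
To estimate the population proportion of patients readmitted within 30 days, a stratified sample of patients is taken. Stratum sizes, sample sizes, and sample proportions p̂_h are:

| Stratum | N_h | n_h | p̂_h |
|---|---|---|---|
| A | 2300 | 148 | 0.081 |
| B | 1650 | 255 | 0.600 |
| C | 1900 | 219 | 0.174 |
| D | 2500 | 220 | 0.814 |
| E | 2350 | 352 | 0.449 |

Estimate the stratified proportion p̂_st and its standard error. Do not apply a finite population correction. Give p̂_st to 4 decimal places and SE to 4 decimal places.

p̂_st ≈ 0.4296, SE ≈ 0.0118

N = 10700; stratum weights W_h = N_h/N.
p̂_st = Σ W_h p̂_h = (2300·0.081 + 1650·0.600 + 1900·0.174 + 2500·0.814 + 2350·0.449)/10700 = 0.42963
V̂(p̂_st) = Σ W_h² p̂_h(1−p̂_h)/(n_h−1):
  stratum A: (2300/10700)²·0.081·0.919/147 = 2.33976e-05
  stratum B: (1650/10700)²·0.600·0.400/254 = 2.24687e-05
  stratum C: (1900/10700)²·0.174·0.826/218 = 2.0788e-05
  stratum D: (2500/10700)²·0.814·0.186/219 = 3.77403e-05
  stratum E: (2350/10700)²·0.449·0.551/351 = 3.39984e-05
V̂(p̂_st) = 0.000138393; SE = √V̂ = 0.0117641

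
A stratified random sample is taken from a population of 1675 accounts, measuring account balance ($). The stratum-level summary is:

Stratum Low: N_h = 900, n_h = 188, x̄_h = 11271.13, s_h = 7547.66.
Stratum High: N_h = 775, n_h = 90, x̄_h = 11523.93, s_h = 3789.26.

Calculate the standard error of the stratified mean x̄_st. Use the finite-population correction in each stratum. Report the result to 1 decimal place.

V̂(x̄_st) = Σ W_h² (1 − n_h/N_h) s_h²/n_h, with W_h = N_h/N and N = 1675:
  stratum Low: (900/1675)²·(1 − 188/900)·7547.66²/188 = 69208.5
  stratum High: (775/1675)²·(1 − 90/775)·3789.26²/90 = 30187.6
V̂(x̄_st) = 99396.2
SE(x̄_st) = √99396.2 = 315.272

SE(x̄_st) ≈ 315.3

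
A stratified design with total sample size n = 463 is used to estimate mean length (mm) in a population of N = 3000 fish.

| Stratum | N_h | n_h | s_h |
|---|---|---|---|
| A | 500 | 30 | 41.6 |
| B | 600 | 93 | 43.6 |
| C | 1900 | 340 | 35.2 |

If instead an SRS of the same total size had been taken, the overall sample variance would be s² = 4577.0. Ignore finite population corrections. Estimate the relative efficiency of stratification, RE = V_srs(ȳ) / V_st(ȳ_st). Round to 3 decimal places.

V̂(ȳ_st) = Σ W_h² s_h²/n_h, with W_h = N_h/N and N = 3000:
  stratum A: (500/3000)²·41.6²/30 = 1.60237
  stratum B: (600/3000)²·43.6²/93 = 0.817617
  stratum C: (1900/3000)²·35.2²/340 = 1.46174
V_st = 3.88173
V_srs = s²/n = 4577.0/463 = 9.88553
Relative efficiency = V_srs / V_st = 9.88553/3.88173 = 2.5467

RE ≈ 2.547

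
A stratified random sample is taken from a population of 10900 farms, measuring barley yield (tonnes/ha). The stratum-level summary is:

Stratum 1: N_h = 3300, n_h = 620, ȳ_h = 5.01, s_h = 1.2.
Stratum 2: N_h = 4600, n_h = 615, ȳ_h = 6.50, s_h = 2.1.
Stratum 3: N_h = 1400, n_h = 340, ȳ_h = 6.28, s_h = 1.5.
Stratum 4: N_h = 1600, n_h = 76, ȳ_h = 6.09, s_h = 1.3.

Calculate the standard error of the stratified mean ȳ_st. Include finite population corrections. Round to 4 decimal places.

SE(ȳ_st) ≈ 0.0426

V̂(ȳ_st) = Σ W_h² (1 − n_h/N_h) s_h²/n_h, with W_h = N_h/N and N = 10900:
  stratum 1: (3300/10900)²·(1 − 620/3300)·1.2²/620 = 0.000172889
  stratum 2: (4600/10900)²·(1 − 615/4600)·2.1²/615 = 0.00110636
  stratum 3: (1400/10900)²·(1 − 340/1400)·1.5²/340 = 8.26579e-05
  stratum 4: (1600/10900)²·(1 − 76/1600)·1.3²/76 = 0.000456378
V̂(ȳ_st) = 0.00181829
SE(ȳ_st) = √0.00181829 = 0.0426414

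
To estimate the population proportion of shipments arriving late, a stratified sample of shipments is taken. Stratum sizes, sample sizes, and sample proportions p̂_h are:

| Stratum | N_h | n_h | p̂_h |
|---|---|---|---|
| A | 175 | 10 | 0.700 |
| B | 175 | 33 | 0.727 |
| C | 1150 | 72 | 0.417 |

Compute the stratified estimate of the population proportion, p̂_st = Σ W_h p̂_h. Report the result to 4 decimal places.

N = 1500; stratum weights W_h = N_h/N.
p̂_st = Σ W_h p̂_h = (175·0.700 + 175·0.727 + 1150·0.417)/1500 = 0.48618

p̂_st ≈ 0.4862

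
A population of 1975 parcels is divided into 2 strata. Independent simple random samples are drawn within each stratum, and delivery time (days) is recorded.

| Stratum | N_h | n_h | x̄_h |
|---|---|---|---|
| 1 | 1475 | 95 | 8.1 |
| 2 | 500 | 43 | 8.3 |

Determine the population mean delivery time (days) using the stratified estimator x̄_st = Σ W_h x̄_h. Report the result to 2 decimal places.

N = Σ N_h = 1975. Stratum weights W_h = N_h/N.
x̄_st = (1475·8.1 + 500·8.3) / 1975 = 8.1506

x̄_st ≈ 8.15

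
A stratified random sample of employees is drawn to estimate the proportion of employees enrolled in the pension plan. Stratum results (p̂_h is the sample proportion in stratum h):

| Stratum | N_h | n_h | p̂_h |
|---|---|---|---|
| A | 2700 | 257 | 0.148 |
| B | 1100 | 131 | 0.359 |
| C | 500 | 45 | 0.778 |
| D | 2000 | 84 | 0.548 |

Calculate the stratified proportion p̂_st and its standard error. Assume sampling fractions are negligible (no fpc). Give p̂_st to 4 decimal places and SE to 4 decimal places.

p̂_st ≈ 0.3618, SE ≈ 0.0217

N = 6300; stratum weights W_h = N_h/N.
p̂_st = Σ W_h p̂_h = (2700·0.148 + 1100·0.359 + 500·0.778 + 2000·0.548)/6300 = 0.36183
V̂(p̂_st) = Σ W_h² p̂_h(1−p̂_h)/(n_h−1):
  stratum A: (2700/6300)²·0.148·0.852/256 = 9.04707e-05
  stratum B: (1100/6300)²·0.359·0.641/130 = 5.39652e-05
  stratum C: (500/6300)²·0.778·0.222/44 = 2.47251e-05
  stratum D: (2000/6300)²·0.548·0.452/83 = 0.00030076
V̂(p̂_st) = 0.000469921; SE = √V̂ = 0.0216777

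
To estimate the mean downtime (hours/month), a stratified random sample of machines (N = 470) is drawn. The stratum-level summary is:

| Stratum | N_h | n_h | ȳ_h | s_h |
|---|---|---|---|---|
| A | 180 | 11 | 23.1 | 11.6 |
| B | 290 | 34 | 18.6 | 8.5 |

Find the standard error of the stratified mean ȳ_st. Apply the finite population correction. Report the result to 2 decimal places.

SE(ȳ_st) ≈ 1.55

V̂(ȳ_st) = Σ W_h² (1 − n_h/N_h) s_h²/n_h, with W_h = N_h/N and N = 470:
  stratum A: (180/470)²·(1 − 11/180)·11.6²/11 = 1.68456
  stratum B: (290/470)²·(1 − 34/290)·8.5²/34 = 0.714169
V̂(ȳ_st) = 2.39873
SE(ȳ_st) = √2.39873 = 1.54878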